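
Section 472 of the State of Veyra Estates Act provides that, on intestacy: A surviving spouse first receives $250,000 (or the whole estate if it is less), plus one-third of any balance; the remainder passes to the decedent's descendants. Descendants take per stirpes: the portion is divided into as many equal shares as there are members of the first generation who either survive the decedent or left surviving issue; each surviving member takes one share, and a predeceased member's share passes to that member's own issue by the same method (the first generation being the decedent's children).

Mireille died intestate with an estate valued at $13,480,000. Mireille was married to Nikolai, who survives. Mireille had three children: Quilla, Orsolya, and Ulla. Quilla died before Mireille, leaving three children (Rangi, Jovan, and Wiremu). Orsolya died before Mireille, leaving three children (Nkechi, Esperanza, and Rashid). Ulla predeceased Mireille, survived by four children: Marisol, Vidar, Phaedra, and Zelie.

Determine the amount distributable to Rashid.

Rashid receives $980,000.

Nikolai first takes $250,000, leaving a balance of $13,230,000. Nikolai then takes one-third of the balance ($4,410,000), for a total of $4,660,000. The remaining $8,820,000 passes to the descendants.
The descendants' portion ($8,820,000) is divided into 3 shares of $2,940,000: Quilla's $2,940,000 share passes to Quilla's issue; Orsolya's $2,940,000 share passes to Orsolya's issue; Ulla's $2,940,000 share passes to Ulla's issue.
Quilla's share ($2,940,000) is divided into 3 shares of $980,000: Rangi, Jovan, and Wiremu each take $980,000.
Orsolya's share ($2,940,000) is divided into 3 shares of $980,000: Nkechi, Esperanza, and Rashid each take $980,000.
Ulla's share ($2,940,000) is divided into 4 shares of $735,000: Marisol, Vidar, Phaedra, and Zelie each take $735,000.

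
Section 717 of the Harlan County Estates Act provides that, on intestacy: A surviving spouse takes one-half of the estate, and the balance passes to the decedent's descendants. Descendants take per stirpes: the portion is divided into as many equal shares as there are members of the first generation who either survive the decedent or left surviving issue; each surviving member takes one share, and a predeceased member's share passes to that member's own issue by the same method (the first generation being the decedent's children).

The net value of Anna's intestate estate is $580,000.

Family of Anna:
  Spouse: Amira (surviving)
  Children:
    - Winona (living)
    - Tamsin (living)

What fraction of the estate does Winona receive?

Winona receives 1/4 of the estate.

Amira takes one-half of $580,000 = $290,000. The remaining $290,000 passes to the descendants.
The descendants' portion ($290,000) is divided into 2 shares of $145,000: Winona and Tamsin each take $145,000.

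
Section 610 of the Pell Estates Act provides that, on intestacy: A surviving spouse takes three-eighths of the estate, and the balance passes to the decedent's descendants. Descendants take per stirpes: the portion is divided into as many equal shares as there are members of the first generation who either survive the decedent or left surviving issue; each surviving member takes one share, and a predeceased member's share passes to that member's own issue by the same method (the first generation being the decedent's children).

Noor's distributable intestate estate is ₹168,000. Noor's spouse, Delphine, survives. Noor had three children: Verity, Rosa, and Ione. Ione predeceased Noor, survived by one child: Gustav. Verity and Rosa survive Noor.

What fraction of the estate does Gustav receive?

Gustav receives 5/24 of the estate.

Delphine takes three-eighths of ₹168,000 = ₹63,000. The remaining ₹105,000 passes to the descendants.
The descendants' portion (₹105,000) is divided into 3 shares of ₹35,000: Verity and Rosa each take ₹35,000; Ione's ₹35,000 share passes to Ione's issue.
Ione's share (₹35,000) passes entirely to Gustav.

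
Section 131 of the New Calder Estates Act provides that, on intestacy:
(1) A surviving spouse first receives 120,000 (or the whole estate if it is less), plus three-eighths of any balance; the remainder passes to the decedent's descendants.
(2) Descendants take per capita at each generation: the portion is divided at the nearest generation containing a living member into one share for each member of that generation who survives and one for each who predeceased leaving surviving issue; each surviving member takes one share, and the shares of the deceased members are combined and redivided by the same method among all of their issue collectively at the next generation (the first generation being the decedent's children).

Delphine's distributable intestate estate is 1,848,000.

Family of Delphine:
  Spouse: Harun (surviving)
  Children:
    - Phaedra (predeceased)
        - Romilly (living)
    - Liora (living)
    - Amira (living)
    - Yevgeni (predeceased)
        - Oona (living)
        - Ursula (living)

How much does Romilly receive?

Harun first takes 120,000, leaving a balance of 1,728,000. Harun then takes three-eighths of the balance (648,000), for a total of 768,000. The remaining 1,080,000 passes to the descendants.
The descendants' portion (1,080,000) is divided at the children's generation into 4 shares of 270,000. Liora and Amira each take 270,000. The 2 shares of the deceased (Phaedra and Yevgeni) are combined into a pool of 540,000.
That pool (540,000) is divided at the grandchildren's generation equally among Romilly, Oona, and Ursula: 180,000 each.

Romilly receives 180,000.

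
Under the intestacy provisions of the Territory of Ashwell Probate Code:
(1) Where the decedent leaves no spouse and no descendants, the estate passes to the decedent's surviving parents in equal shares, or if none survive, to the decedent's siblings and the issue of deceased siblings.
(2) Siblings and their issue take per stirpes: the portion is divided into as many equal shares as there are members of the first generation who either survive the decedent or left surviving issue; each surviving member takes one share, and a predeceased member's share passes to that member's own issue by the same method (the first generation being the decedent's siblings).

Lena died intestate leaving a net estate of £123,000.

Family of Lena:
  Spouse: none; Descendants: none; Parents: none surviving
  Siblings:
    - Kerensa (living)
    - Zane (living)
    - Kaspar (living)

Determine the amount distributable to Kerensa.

The entire £123,000 passes to the siblings and their issue.
That amount (£123,000) is divided into 3 shares of £41,000: Kerensa, Zane, and Kaspar each take £41,000.

Kerensa receives £41,000.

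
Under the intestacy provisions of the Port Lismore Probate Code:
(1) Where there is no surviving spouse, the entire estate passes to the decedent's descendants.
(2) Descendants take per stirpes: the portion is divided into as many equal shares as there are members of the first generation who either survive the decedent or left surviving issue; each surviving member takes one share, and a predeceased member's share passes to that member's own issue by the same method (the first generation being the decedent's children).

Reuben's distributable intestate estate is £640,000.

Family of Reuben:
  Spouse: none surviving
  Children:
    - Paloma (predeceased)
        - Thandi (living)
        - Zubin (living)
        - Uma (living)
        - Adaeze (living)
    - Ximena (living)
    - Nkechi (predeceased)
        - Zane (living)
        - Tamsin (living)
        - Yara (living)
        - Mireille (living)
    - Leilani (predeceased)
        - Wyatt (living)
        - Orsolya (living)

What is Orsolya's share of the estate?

Orsolya receives £80,000.

The entire £640,000 passes to the descendants.
That amount (£640,000) is divided into 4 shares of £160,000: Ximena takes £160,000; Paloma's £160,000 share passes to Paloma's issue; Nkechi's £160,000 share passes to Nkechi's issue; Leilani's £160,000 share passes to Leilani's issue.
Paloma's share (£160,000) is divided into 4 shares of £40,000: Thandi, Zubin, Uma, and Adaeze each take £40,000.
Nkechi's share (£160,000) is divided into 4 shares of £40,000: Zane, Tamsin, Yara, and Mireille each take £40,000.
Leilani's share (£160,000) is divided into 2 shares of £80,000: Wyatt and Orsolya each take £80,000.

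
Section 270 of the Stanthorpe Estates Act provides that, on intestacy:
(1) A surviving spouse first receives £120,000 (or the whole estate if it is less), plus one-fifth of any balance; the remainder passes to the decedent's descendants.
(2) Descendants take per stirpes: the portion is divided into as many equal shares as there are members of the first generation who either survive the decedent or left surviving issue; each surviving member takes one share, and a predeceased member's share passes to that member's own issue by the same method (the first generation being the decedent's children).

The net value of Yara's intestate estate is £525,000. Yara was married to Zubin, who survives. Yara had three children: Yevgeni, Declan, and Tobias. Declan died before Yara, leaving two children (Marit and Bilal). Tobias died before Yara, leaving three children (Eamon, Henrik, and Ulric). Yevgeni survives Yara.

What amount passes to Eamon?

Zubin first takes £120,000, leaving a balance of £405,000. Zubin then takes one-fifth of the balance (£81,000), for a total of £201,000. The remaining £324,000 passes to the descendants.
The descendants' portion (£324,000) is divided into 3 shares of £108,000: Yevgeni takes £108,000; Declan's £108,000 share passes to Declan's issue; Tobias's £108,000 share passes to Tobias's issue.
Declan's share (£108,000) is divided into 2 shares of £54,000: Marit and Bilal each take £54,000.
Tobias's share (£108,000) is divided into 3 shares of £36,000: Eamon, Henrik, and Ulric each take £36,000.

Eamon receives £36,000.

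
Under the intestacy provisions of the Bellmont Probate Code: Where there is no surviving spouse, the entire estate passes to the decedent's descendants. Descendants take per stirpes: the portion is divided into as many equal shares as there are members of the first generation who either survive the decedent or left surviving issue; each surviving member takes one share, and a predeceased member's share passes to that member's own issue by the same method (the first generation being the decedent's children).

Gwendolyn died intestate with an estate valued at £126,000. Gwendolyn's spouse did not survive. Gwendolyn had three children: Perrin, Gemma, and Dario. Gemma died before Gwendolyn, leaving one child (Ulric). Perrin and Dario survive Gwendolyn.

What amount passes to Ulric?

Ulric receives £42,000.

The entire £126,000 passes to the descendants.
That amount (£126,000) is divided into 3 shares of £42,000: Perrin and Dario each take £42,000; Gemma's £42,000 share passes to Gemma's issue.
Gemma's share (£42,000) passes entirely to Ulric.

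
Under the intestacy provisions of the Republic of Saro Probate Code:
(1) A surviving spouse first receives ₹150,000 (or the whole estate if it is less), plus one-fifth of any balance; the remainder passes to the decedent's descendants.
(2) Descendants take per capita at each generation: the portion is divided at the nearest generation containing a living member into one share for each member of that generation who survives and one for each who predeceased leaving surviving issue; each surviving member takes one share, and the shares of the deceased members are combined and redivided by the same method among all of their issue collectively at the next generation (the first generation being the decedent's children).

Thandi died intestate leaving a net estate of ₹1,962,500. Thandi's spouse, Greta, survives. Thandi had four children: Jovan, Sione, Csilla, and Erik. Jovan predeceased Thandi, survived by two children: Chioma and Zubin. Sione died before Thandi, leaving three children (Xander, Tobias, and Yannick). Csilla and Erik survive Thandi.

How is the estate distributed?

Greta first takes ₹150,000, leaving a balance of ₹1,812,500. Greta then takes one-fifth of the balance (₹362,500), for a total of ₹512,500. The remaining ₹1,450,000 passes to the descendants.
The descendants' portion (₹1,450,000) is divided at the children's generation into 4 shares of ₹362,500. Csilla and Erik each take ₹362,500. The 2 shares of the deceased (Jovan and Sione) are combined into a pool of ₹725,000.
That pool (₹725,000) is divided at the grandchildren's generation equally among Chioma, Zubin, Xander, Tobias, and Yannick: ₹145,000 each.

Greta: ₹512,500; Chioma: ₹145,000; Zubin: ₹145,000; Xander: ₹145,000; Tobias: ₹145,000; Yannick: ₹145,000; Csilla: ₹362,500; Erik: ₹362,500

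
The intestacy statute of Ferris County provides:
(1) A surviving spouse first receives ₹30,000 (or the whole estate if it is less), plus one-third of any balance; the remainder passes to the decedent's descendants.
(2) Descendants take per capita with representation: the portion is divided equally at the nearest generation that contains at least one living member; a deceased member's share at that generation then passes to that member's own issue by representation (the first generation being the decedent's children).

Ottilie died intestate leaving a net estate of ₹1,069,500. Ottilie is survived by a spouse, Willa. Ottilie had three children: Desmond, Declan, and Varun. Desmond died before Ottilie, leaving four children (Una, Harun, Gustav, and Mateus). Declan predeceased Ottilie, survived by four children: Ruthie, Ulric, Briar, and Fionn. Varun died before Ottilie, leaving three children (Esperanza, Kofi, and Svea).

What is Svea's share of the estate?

Svea receives ₹63,000.

Willa first takes ₹30,000, leaving a balance of ₹1,039,500. Willa then takes one-third of the balance (₹346,500), for a total of ₹376,500. The remaining ₹693,000 passes to the descendants.
No child survives, so the initial division is made at the grandchildren's generation.
The descendants' portion (₹693,000) is divided into 11 shares of ₹63,000: Una, Harun, Gustav, Mateus, Ruthie, Ulric, Briar, Fionn, Esperanza, Kofi, and Svea each take ₹63,000.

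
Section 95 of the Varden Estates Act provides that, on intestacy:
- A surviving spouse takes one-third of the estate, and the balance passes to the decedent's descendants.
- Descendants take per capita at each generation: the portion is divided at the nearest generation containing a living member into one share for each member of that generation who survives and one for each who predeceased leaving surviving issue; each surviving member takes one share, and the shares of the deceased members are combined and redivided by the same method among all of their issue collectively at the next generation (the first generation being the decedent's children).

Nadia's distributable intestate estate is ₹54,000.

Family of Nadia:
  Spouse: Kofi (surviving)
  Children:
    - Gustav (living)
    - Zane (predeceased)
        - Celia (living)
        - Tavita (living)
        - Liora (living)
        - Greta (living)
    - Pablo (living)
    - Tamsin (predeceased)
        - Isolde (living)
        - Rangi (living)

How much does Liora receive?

Kofi takes one-third of ₹54,000 = ₹18,000. The remaining ₹36,000 passes to the descendants.
The descendants' portion (₹36,000) is divided at the children's generation into 4 shares of ₹9,000. Gustav and Pablo each take ₹9,000. The 2 shares of the deceased (Zane and Tamsin) are combined into a pool of ₹18,000.
That pool (₹18,000) is divided at the grandchildren's generation equally among Celia, Tavita, Liora, Greta, Isolde, and Rangi: ₹3,000 each.

Liora receives ₹3,000.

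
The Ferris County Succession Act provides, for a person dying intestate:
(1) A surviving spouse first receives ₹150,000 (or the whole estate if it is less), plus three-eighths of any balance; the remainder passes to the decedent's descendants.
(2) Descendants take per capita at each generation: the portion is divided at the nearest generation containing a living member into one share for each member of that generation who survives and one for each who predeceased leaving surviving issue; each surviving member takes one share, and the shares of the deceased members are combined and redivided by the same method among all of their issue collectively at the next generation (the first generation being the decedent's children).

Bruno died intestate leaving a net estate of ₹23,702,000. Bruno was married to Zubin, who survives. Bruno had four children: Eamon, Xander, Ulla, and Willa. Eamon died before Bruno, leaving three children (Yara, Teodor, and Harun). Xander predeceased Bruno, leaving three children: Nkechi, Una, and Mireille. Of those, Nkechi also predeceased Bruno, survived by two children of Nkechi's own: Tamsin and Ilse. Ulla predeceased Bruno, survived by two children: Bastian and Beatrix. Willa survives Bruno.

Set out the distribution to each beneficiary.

Zubin: ₹8,982,000; Yara: ₹1,380,000; Teodor: ₹1,380,000; Harun: ₹1,380,000; Tamsin: ₹690,000; Ilse: ₹690,000; Una: ₹1,380,000; Mireille: ₹1,380,000; Bastian: ₹1,380,000; Beatrix: ₹1,380,000; Willa: ₹3,680,000

Zubin first takes ₹150,000, leaving a balance of ₹23,552,000. Zubin then takes three-eighths of the balance (₹8,832,000), for a total of ₹8,982,000. The remaining ₹14,720,000 passes to the descendants.
The descendants' portion (₹14,720,000) is divided at the children's generation into 4 shares of ₹3,680,000. Willa takes ₹3,680,000. The 3 shares of the deceased (Eamon, Xander, and Ulla) are combined into a pool of ₹11,040,000.
That pool (₹11,040,000) is divided at the grandchildren's generation into 8 shares of ₹1,380,000. Yara, Teodor, Harun, Una, Mireille, Bastian, and Beatrix each take ₹1,380,000. The remaining share for the deceased Nkechi (₹1,380,000) is carried to the next generation.
That pool (₹1,380,000) is divided at the great-grandchildren's generation equally among Tamsin and Ilse: ₹690,000 each.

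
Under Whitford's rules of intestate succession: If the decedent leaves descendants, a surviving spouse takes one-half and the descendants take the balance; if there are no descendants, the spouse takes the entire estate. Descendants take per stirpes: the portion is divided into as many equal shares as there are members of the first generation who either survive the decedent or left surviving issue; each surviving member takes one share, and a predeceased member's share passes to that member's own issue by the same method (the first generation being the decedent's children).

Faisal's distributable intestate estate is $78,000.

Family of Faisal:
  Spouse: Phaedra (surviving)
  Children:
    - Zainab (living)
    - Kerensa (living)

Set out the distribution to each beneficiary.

Phaedra takes one-half of $78,000 = $39,000. The remaining $39,000 passes to the descendants.
The descendants' portion ($39,000) is divided into 2 shares of $19,500: Zainab and Kerensa each take $19,500.

Phaedra: $39,000; Zainab: $19,500; Kerensa: $19,500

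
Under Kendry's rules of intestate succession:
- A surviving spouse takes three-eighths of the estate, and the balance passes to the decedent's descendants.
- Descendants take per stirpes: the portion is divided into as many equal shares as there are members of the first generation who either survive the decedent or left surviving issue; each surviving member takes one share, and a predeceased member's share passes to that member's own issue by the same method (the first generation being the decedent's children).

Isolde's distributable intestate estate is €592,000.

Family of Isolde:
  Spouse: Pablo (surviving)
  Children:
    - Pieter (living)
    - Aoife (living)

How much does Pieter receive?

Pieter receives €185,000.

Pablo takes three-eighths of €592,000 = €222,000. The remaining €370,000 passes to the descendants.
The descendants' portion (€370,000) is divided into 2 shares of €185,000: Pieter and Aoife each take €185,000.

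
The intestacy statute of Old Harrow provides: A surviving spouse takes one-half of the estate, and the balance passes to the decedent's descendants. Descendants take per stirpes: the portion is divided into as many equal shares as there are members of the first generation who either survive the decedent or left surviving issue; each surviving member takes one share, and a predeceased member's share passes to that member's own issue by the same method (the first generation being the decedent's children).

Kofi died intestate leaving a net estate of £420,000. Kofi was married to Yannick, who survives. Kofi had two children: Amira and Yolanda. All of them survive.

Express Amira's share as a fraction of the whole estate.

Amira receives 1/4 of the estate.

Yannick takes one-half of £420,000 = £210,000. The remaining £210,000 passes to the descendants.
The descendants' portion (£210,000) is divided into 2 shares of £105,000: Amira and Yolanda each take £105,000.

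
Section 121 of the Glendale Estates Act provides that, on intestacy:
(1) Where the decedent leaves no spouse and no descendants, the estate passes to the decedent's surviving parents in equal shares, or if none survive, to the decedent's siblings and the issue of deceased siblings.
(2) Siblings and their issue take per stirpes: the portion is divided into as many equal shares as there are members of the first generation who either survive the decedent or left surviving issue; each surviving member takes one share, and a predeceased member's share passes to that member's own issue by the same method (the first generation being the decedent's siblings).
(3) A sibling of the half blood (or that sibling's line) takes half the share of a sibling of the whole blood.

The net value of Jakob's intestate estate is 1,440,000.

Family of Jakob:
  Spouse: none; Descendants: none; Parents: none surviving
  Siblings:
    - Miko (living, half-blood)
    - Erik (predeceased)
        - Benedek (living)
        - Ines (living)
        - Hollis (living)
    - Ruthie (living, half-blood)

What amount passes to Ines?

Ines receives 240,000.

The entire 1,440,000 passes to the siblings and their issue.
Counting each half-blood sibling's line as half a unit, there are 2 units in 1,440,000, so one unit is 720,000. Whole-blood lines (Erik) take 720,000 each; half-blood lines (Miko and Ruthie) take 360,000 each.
Erik's share (720,000) is divided into 3 shares of 240,000: Benedek, Ines, and Hollis each take 240,000.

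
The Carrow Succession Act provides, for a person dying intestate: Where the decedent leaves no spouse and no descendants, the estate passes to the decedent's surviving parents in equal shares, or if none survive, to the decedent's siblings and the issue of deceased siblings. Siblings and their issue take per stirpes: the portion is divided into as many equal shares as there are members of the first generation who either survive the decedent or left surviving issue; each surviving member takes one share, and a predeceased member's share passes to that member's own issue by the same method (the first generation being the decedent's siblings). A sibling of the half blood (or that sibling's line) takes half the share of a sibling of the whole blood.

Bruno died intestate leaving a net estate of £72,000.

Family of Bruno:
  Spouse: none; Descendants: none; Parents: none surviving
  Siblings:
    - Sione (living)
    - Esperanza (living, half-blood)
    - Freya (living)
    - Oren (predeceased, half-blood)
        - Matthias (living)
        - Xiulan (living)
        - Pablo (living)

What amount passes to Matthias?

The entire £72,000 passes to the siblings and their issue.
Counting each half-blood sibling's line as half a unit, there are 3 units in £72,000, so one unit is £24,000. Whole-blood lines (Sione and Freya) take £24,000 each; half-blood lines (Esperanza and Oren) take £12,000 each.
Oren's share (£12,000) is divided into 3 shares of £4,000: Matthias, Xiulan, and Pablo each take £4,000.

Matthias receives £4,000.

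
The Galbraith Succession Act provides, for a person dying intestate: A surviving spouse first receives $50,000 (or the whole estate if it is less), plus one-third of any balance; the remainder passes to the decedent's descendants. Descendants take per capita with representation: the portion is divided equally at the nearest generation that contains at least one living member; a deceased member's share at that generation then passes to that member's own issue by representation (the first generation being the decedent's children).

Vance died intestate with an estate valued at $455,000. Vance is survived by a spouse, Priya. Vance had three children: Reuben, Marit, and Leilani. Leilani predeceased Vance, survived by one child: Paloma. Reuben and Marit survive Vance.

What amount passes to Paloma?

Priya first takes $50,000, leaving a balance of $405,000. Priya then takes one-third of the balance ($135,000), for a total of $185,000. The remaining $270,000 passes to the descendants.
The descendants' portion ($270,000) is divided into 3 shares of $90,000: Reuben and Marit each take $90,000; Leilani's $90,000 share passes to Leilani's issue.
Leilani's share ($90,000) passes entirely to Paloma.

Paloma receives $90,000.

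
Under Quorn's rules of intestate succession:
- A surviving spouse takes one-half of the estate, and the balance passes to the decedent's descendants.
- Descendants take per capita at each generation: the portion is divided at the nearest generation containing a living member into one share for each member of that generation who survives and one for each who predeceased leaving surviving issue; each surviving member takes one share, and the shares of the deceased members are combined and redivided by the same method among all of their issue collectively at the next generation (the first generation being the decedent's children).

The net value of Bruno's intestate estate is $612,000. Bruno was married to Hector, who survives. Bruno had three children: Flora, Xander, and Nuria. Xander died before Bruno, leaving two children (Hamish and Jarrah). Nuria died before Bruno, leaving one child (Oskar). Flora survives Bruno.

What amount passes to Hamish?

Hector takes one-half of $612,000 = $306,000. The remaining $306,000 passes to the descendants.
The descendants' portion ($306,000) is divided at the children's generation into 3 shares of $102,000. Flora takes $102,000. The 2 shares of the deceased (Xander and Nuria) are combined into a pool of $204,000.
That pool ($204,000) is divided at the grandchildren's generation equally among Hamish, Jarrah, and Oskar: $68,000 each.

Hamish receives $68,000.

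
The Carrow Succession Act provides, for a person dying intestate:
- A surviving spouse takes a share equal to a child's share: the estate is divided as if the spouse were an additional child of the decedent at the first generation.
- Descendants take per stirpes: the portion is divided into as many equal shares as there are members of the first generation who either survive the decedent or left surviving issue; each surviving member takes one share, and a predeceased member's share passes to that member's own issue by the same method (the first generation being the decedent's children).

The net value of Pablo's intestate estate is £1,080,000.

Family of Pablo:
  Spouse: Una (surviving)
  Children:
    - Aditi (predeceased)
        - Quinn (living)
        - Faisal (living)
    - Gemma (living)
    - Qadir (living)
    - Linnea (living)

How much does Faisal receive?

The spouse counts as an additional share at the children's level, so there are 5 primary shares of £216,000. Una takes one such share (£216,000).
The children's combined portion (£864,000) is divided into 4 shares of £216,000: Gemma, Qadir, and Linnea each take £216,000; Aditi's £216,000 share passes to Aditi's issue.
Aditi's share (£216,000) is divided into 2 shares of £108,000: Quinn and Faisal each take £108,000.

Faisal receives £108,000.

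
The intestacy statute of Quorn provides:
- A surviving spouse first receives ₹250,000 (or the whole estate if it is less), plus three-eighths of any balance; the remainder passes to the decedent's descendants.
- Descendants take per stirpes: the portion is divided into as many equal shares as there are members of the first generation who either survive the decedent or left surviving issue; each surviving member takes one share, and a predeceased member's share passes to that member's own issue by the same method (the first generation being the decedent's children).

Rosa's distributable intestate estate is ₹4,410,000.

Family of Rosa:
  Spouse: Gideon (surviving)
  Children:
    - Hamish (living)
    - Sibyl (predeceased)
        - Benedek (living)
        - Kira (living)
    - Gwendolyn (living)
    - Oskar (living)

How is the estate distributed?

Gideon first takes ₹250,000, leaving a balance of ₹4,160,000. Gideon then takes three-eighths of the balance (₹1,560,000), for a total of ₹1,810,000. The remaining ₹2,600,000 passes to the descendants.
The descendants' portion (₹2,600,000) is divided into 4 shares of ₹650,000: Hamish, Gwendolyn, and Oskar each take ₹650,000; Sibyl's ₹650,000 share passes to Sibyl's issue.
Sibyl's share (₹650,000) is divided into 2 shares of ₹325,000: Benedek and Kira each take ₹325,000.

Gideon: ₹1,810,000; Hamish: ₹650,000; Benedek: ₹325,000; Kira: ₹325,000; Gwendolyn: ₹650,000; Oskar: ₹650,000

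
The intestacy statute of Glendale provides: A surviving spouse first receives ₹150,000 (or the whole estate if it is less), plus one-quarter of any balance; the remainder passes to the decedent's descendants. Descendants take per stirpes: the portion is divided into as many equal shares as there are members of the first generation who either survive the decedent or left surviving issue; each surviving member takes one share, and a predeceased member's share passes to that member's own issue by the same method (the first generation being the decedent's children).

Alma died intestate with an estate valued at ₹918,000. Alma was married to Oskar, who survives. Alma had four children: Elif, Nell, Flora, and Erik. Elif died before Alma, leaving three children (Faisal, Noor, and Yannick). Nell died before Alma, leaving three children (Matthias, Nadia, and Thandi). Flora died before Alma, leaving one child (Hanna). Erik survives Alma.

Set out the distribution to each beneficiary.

Oskar first takes ₹150,000, leaving a balance of ₹768,000. Oskar then takes one-quarter of the balance (₹192,000), for a total of ₹342,000. The remaining ₹576,000 passes to the descendants.
The descendants' portion (₹576,000) is divided into 4 shares of ₹144,000: Erik takes ₹144,000; Elif's ₹144,000 share passes to Elif's issue; Nell's ₹144,000 share passes to Nell's issue; Flora's ₹144,000 share passes to Flora's issue.
Elif's share (₹144,000) is divided into 3 shares of ₹48,000: Faisal, Noor, and Yannick each take ₹48,000.
Nell's share (₹144,000) is divided into 3 shares of ₹48,000: Matthias, Nadia, and Thandi each take ₹48,000.
Flora's share (₹144,000) passes entirely to Hanna.

Oskar: ₹342,000; Faisal: ₹48,000; Noor: ₹48,000; Yannick: ₹48,000; Matthias: ₹48,000; Nadia: ₹48,000; Thandi: ₹48,000; Hanna: ₹144,000; Erik: ₹144,000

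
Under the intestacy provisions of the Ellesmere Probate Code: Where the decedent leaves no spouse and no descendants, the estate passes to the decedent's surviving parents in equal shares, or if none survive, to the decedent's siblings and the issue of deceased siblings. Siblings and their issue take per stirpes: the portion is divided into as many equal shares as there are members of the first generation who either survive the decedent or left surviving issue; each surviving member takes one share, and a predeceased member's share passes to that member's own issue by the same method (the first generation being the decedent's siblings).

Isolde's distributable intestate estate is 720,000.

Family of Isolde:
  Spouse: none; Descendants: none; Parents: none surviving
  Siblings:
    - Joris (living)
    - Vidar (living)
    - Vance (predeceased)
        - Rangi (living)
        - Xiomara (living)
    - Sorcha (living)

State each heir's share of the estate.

Joris: 180,000; Vidar: 180,000; Rangi: 90,000; Xiomara: 90,000; Sorcha: 180,000

The entire 720,000 passes to the siblings and their issue.
That amount (720,000) is divided into 4 shares of 180,000: Joris, Vidar, and Sorcha each take 180,000; Vance's 180,000 share passes to Vance's issue.
Vance's share (180,000) is divided into 2 shares of 90,000: Rangi and Xiomara each take 90,000.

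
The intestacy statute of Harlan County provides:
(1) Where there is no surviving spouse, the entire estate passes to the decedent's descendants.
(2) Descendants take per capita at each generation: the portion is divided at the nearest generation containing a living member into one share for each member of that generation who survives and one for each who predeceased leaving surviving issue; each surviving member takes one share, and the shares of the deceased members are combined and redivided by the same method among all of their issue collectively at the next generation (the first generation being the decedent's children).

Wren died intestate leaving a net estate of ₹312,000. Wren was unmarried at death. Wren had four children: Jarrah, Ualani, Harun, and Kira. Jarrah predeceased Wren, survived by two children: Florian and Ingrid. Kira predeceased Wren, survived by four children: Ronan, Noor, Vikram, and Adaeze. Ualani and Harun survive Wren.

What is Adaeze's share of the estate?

The entire ₹312,000 passes to the descendants.
That amount (₹312,000) is divided at the children's generation into 4 shares of ₹78,000. Ualani and Harun each take ₹78,000. The 2 shares of the deceased (Jarrah and Kira) are combined into a pool of ₹156,000.
That pool (₹156,000) is divided at the grandchildren's generation equally among Florian, Ingrid, Ronan, Noor, Vikram, and Adaeze: ₹26,000 each.

Adaeze receives ₹26,000.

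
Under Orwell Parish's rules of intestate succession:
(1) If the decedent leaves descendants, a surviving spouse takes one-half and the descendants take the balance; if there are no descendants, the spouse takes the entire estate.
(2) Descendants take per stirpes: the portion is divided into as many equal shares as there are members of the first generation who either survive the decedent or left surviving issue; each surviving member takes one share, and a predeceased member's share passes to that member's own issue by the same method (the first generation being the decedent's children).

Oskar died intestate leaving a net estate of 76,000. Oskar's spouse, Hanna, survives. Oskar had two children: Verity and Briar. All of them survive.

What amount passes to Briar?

Briar receives 19,000.

Hanna takes one-half of 76,000 = 38,000. The remaining 38,000 passes to the descendants.
The descendants' portion (38,000) is divided into 2 shares of 19,000: Verity and Briar each take 19,000.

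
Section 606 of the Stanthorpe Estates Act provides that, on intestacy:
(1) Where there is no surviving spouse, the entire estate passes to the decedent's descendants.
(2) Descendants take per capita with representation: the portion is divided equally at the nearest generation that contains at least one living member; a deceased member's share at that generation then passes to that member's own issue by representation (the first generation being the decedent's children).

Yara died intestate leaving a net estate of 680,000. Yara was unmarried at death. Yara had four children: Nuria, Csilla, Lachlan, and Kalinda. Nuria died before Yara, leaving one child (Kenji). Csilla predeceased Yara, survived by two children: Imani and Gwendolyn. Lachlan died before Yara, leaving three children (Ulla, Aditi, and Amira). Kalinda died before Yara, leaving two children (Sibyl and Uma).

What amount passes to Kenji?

Kenji receives 85,000.

The entire 680,000 passes to the descendants.
No child survives, so the initial division is made at the grandchildren's generation.
That amount (680,000) is divided into 8 shares of 85,000: Kenji, Imani, Gwendolyn, Ulla, Aditi, Amira, Sibyl, and Uma each take 85,000.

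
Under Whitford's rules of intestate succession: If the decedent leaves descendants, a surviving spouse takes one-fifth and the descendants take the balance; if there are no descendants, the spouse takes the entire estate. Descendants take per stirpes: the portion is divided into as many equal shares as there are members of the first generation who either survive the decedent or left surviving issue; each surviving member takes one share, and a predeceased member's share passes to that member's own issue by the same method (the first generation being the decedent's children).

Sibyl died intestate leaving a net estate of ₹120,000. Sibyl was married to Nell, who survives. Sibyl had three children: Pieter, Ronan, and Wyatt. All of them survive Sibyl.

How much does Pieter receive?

Pieter receives ₹32,000.

Nell takes one-fifth of ₹120,000 = ₹24,000. The remaining ₹96,000 passes to the descendants.
The descendants' portion (₹96,000) is divided into 3 shares of ₹32,000: Pieter, Ronan, and Wyatt each take ₹32,000.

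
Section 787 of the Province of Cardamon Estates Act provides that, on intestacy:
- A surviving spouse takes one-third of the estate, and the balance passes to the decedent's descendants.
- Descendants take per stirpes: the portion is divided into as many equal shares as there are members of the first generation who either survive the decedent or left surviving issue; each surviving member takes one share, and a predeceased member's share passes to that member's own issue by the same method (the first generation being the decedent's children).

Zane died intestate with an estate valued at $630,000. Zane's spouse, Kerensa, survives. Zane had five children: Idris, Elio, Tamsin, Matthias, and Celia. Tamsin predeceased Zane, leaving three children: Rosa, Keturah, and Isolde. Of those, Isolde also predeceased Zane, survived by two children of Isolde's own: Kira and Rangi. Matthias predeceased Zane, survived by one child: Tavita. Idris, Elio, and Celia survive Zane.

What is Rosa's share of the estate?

Rosa receives $28,000.

Kerensa takes one-third of $630,000 = $210,000. The remaining $420,000 passes to the descendants.
The descendants' portion ($420,000) is divided into 5 shares of $84,000: Idris, Elio, and Celia each take $84,000; Tamsin's $84,000 share passes to Tamsin's issue; Matthias's $84,000 share passes to Matthias's issue.
Tamsin's share ($84,000) is divided into 3 shares of $28,000: Rosa and Keturah each take $28,000; Isolde's $28,000 share passes to Isolde's issue.
Isolde's share ($28,000) is divided into 2 shares of $14,000: Kira and Rangi each take $14,000.
Matthias's share ($84,000) passes entirely to Tavita.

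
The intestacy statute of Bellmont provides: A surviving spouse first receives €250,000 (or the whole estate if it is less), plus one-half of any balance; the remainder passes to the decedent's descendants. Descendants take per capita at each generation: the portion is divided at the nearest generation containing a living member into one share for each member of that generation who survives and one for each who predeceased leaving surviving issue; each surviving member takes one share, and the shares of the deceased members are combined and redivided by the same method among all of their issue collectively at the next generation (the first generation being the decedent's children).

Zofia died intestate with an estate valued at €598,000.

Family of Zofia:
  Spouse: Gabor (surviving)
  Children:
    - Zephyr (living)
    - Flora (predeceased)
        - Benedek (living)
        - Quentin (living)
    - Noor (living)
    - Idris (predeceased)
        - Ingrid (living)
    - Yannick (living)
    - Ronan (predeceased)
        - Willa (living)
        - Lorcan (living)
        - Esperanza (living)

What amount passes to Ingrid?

Ingrid receives €14,500.

Gabor first takes €250,000, leaving a balance of €348,000. Gabor then takes one-half of the balance (€174,000), for a total of €424,000. The remaining €174,000 passes to the descendants.
The descendants' portion (€174,000) is divided at the children's generation into 6 shares of €29,000. Zephyr, Noor, and Yannick each take €29,000. The 3 shares of the deceased (Flora, Idris, and Ronan) are combined into a pool of €87,000.
That pool (€87,000) is divided at the grandchildren's generation equally among Benedek, Quentin, Ingrid, Willa, Lorcan, and Esperanza: €14,500 each.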